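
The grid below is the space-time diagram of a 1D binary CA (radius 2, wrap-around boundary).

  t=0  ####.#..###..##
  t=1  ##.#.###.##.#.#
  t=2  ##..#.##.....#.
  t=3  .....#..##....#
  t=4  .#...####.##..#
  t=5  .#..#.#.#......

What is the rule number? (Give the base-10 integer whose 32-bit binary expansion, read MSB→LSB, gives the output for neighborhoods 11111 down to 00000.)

2971257432

  #####|#  b31=1 t=0,i=0
  ####.|.  b30=0 t=0,i=2
  ###.#|#  b29=1 t=0,i=3
  ###..|#  b28=1 t=0,i=10
  ##.##|.  b27=0 t=1,i=8
  ##.#.|.  b26=0 t=0,i=4
  ##..#|.  b25=0 t=0,i=11
  ##...|#  b24=1 t=2,i=8
  #.###|.  b23=0 t=1,i=5
  #.##.|.  b22=0 t=1,i=9
  #.#.#|.  b21=0 t=1,i=3
  #.#..|#  b20=1 t=0,i=5
  #..##|#  b19=1 t=0,i=7
  #..#.|.  b18=0 t=2,i=3
  #...#|.  b17=0 t=4,i=3
  #....|#  b16=1 t=2,i=9
  .####|#  b15=1 t=0,i=14
  .###.|#  b14=1 t=0,i=9
  .##.#|.  b13=0 t=1,i=10
  .##..|.  b12=0 t=2,i=1
  .#.##|#  b11=1 t=1,i=4
  .#.#.|.  b10=0 t=4,i=0
  .#..#|#  b9=1 t=0,i=6
  .#...|.  b8=0 t=3,i=0
  ..###|.  b7=0 t=0,i=8
  ..##.|#  b6=1 t=3,i=8
  ..#.#|.  b5=0 t=2,i=4
  ..#..|#  b4=1 t=3,i=5
  ...##|#  b3=1 t=4,i=4
  ...#.|.  b2=0 t=2,i=12
  ....#|.  b1=0 t=2,i=11
  .....|.  b0=0 t=2,i=10
  bits 10110001000110011100101001011000 = 2971257432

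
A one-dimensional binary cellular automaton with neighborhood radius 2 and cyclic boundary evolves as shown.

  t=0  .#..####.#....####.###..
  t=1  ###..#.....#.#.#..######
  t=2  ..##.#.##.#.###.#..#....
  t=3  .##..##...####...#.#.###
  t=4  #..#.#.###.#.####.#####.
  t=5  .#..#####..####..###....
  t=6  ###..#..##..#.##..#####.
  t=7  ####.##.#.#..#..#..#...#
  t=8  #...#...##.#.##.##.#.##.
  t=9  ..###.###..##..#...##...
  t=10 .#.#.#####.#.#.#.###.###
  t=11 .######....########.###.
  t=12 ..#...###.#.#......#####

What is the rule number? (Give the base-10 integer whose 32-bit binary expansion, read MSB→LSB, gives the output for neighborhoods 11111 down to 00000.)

463720029

  ##### -> .   bit 31 = 0  t=1,i=0
  ####. -> .   bit 30 = 0  t=0,i=6
  ###.# -> .   bit 29 = 0  t=0,i=7
  ###.. -> #   bit 28 = 1  t=0,i=21
  ##.## -> #   bit 27 = 1  t=0,i=18
  ##.#. -> .   bit 26 = 0  t=0,i=8
  ##..# -> #   bit 25 = 1  t=1,i=3
  ##... -> #   bit 24 = 1  t=0,i=22
  #.### -> #   bit 23 = 1  t=0,i=19
  #.##. -> .   bit 22 = 0  t=2,i=7
  #.#.# -> #   bit 21 = 1  t=1,i=13
  #.#.. -> .   bit 20 = 0  t=0,i=9
  #..## -> .   bit 19 = 0  t=0,i=3
  #..#. -> .   bit 18 = 0  t=1,i=4
  #...# -> #   bit 17 = 1  t=0,i=23
  #.... -> #   bit 16 = 1  t=0,i=11
  .#### -> #   bit 15 = 1  t=0,i=5
  .###. -> #   bit 14 = 1  t=0,i=20
  .##.# -> .   bit 13 = 0  t=2,i=3
  .##.. -> .   bit 12 = 0  t=3,i=2
  .#.## -> #   bit 11 = 1  t=2,i=6
  .#.#. -> #   bit 10 = 1  t=1,i=12
  .#..# -> #   bit 9 = 1  t=0,i=2
  .#... -> .   bit 8 = 0  t=0,i=10
  ..### -> .   bit 7 = 0  t=0,i=4
  ..##. -> #   bit 6 = 1  t=2,i=2
  ..#.# -> .   bit 5 = 0  t=1,i=11
  ..#.. -> #   bit 4 = 1  t=0,i=1
  ...## -> #   bit 3 = 1  t=0,i=13
  ...#. -> #   bit 2 = 1  t=0,i=0
  ....# -> .   bit 1 = 0  t=0,i=12
  ..... -> #   bit 0 = 1  t=1,i=8
  bits 00011011101000111100111001011101 = 463720029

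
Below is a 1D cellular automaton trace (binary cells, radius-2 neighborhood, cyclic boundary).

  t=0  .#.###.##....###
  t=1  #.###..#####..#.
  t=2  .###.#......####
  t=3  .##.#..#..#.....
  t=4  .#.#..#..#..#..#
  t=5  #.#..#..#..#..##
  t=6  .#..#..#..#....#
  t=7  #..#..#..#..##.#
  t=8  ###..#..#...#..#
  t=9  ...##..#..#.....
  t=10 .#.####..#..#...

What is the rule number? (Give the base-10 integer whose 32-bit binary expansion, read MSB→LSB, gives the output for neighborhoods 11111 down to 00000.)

130505826

  #####|.  b31=0 t=1,i=9
  ####.|.  b30=0 t=1,i=10
  ###.#|.  b29=0 t=0,i=5
  ###..|.  b28=0 t=1,i=4
  ##.##|.  b27=0 t=0,i=6
  ##.#.|#  b26=1 t=0,i=0
  ##..#|#  b25=1 t=1,i=5
  ##...|#  b24=1 t=0,i=9
  #.###|#  b23=1 t=0,i=3
  #.##.|#  b22=1 t=0,i=7
  #.#.#|.  b21=0 t=0,i=1
  #.#..|.  b20=0 t=2,i=5
  #..##|.  b19=0 t=1,i=6
  #..#.|#  b18=1 t=1,i=13
  #...#|#  b17=1 t=8,i=10
  #....|#  b16=1 t=0,i=10
  .####|.  b15=0 t=1,i=8
  .###.|#  b14=1 t=0,i=4
  .##.#|.  b13=0 t=3,i=2
  .##..|#  b12=1 t=0,i=8
  .#.##|#  b11=1 t=0,i=2
  .#.#.|#  b10=1 t=1,i=15
  .#..#|.  b9=0 t=3,i=5
  .#...|.  b8=0 t=2,i=6
  ..###|.  b7=0 t=0,i=13
  ..##.|#  b6=1 t=3,i=1
  ..#.#|#  b5=1 t=1,i=14
  ..#..|.  b4=0 t=3,i=7
  ...##|.  b3=0 t=0,i=12
  ...#.|.  b2=0 t=6,i=14
  ....#|#  b1=1 t=0,i=11
  .....|.  b0=0 t=2,i=8
  bits 00000111110001110101110001100010 = 130505826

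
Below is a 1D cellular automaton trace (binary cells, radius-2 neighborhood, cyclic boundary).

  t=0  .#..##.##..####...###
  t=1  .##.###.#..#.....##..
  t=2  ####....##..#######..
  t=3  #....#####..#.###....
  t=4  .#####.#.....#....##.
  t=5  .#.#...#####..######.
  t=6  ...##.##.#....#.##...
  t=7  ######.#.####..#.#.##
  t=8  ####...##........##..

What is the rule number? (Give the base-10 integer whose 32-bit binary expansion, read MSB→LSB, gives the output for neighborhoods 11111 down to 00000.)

  [31] ##### => #  t=2,i=14
  [30] ####. => .  t=0,i=13
  [29] ###.# => .  t=0,i=20
  [28] ###.. => .  t=0,i=14
  [27] ##.## => #  t=0,i=6
  [26] ##.#. => .  t=0,i=0
  [25] ##..# => .  t=0,i=9
  [24] ##... => .  t=0,i=15
  [23] #.### => .  t=1,i=4
  [22] #.##. => .  t=0,i=7
  [21] #.#.# => #  t=7,i=7
  [20] #.#.. => #  t=0,i=1
  [19] #..## => .  t=0,i=3
  [18] #..#. => .  t=1,i=10
  [17] #...# => .  t=0,i=16
  [16] #.... => #  t=1,i=13
  [15] .#### => .  t=0,i=12
  [14] .###. => .  t=0,i=19
  [13] .##.# => #  t=0,i=5
  [12] .##.. => #  t=0,i=8
  [11] .#.## => #  t=3,i=13
  [10] .#.#. => .  t=5,i=2
  [9] .#..# => #  t=0,i=2
  [8] .#... => #  t=1,i=12
  [7] ..### => #  t=0,i=11
  [6] ..##. => #  t=0,i=4
  [5] ..#.# => .  t=3,i=12
  [4] ..#.. => .  t=1,i=11
  [3] ...## => #  t=0,i=17
  [2] ...#. => .  t=3,i=20
  [1] ....# => #  t=1,i=15
  [0] ..... => #  t=1,i=14
  bits 10001000001100010011101111001011 = 2284927947

2284927947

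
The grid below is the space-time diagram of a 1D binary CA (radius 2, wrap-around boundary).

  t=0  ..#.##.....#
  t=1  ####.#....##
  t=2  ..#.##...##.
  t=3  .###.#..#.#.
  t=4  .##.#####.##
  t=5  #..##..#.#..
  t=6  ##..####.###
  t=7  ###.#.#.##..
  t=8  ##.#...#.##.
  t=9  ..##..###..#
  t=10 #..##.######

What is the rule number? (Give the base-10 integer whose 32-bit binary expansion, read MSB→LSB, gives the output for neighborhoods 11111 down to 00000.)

  nb #####: next=.  (t=1,i=0, bit31=0)
  nb ####.: next=#  (t=1,i=2, bit30=1)
  nb ###.#: next=.  (t=1,i=3, bit29=0)
  nb ###..: next=#  (t=6,i=1, bit28=1)
  nb ##.##: next=#  (t=4,i=0, bit27=1)
  nb ##.#.: next=#  (t=1,i=4, bit26=1)
  nb ##..#: next=#  (t=5,i=5, bit25=1)
  nb ##...: next=.  (t=0,i=6, bit24=0)
  nb #.###: next=#  (t=4,i=4, bit23=1)
  nb #.##.: next=.  (t=0,i=4, bit22=0)
  nb #.#.#: next=.  (t=7,i=4, bit21=0)
  nb #.#..: next=#  (t=1,i=5, bit20=1)
  nb #..##: next=.  (t=3,i=0, bit19=0)
  nb #..#.: next=#  (t=0,i=1, bit18=1)
  nb #...#: next=.  (t=2,i=0, bit17=0)
  nb #....: next=.  (t=0,i=7, bit16=0)
  nb .####: next=.  (t=1,i=11, bit15=0)
  nb .###.: next=#  (t=3,i=2, bit14=1)
  nb .##.#: next=.  (t=4,i=2, bit13=0)
  nb .##..: next=#  (t=0,i=5, bit12=1)
  nb .#.##: next=#  (t=0,i=3, bit11=1)
  nb .#.#.: next=.  (t=3,i=9, bit10=0)
  nb .#..#: next=#  (t=0,i=0, bit9=1)
  nb .#...: next=.  (t=1,i=6, bit8=0)
  nb ..###: next=#  (t=1,i=10, bit7=1)
  nb ..##.: next=.  (t=2,i=9, bit6=0)
  nb ..#.#: next=#  (t=0,i=2, bit5=1)
  nb ..#..: next=#  (t=0,i=11, bit4=1)
  nb ...##: next=#  (t=1,i=9, bit3=1)
  nb ...#.: next=#  (t=0,i=10, bit2=1)
  nb ....#: next=.  (t=0,i=9, bit1=0)
  nb .....: next=.  (t=0,i=8, bit0=0)
  bits 01011110100101000101101010111100 = 1586780860

1586780860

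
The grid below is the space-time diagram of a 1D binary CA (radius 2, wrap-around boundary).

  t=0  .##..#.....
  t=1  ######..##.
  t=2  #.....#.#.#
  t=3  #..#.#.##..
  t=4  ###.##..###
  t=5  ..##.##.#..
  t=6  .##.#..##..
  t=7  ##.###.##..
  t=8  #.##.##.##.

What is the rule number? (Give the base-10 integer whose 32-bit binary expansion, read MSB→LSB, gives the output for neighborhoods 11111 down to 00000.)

  nb #####: next=.  (t=1,i=2, bit31=0)
  nb ####.: next=.  (t=1,i=4, bit30=0)
  nb ###.#: next=#  (t=4,i=2, bit29=1)
  nb ###..: next=.  (t=1,i=5, bit28=0)
  nb ##.##: next=#  (t=1,i=10, bit27=1)
  nb ##.#.: next=#  (t=5,i=7, bit26=1)
  nb ##..#: next=#  (t=0,i=3, bit25=1)
  nb ##...: next=.  (t=2,i=1, bit24=0)
  nb #.###: next=#  (t=1,i=0, bit23=1)
  nb #.##.: next=.  (t=2,i=10, bit22=0)
  nb #.#.#: next=#  (t=2,i=8, bit21=1)
  nb #.#..: next=#  (t=5,i=8, bit20=1)
  nb #..##: next=.  (t=1,i=7, bit19=0)
  nb #..#.: next=#  (t=0,i=4, bit18=1)
  nb #...#: next=.  (t=6,i=10, bit17=0)
  nb #....: next=.  (t=0,i=7, bit16=0)
  nb .####: next=.  (t=1,i=1, bit15=0)
  nb .###.: next=.  (t=7,i=4, bit14=0)
  nb .##.#: next=.  (t=1,i=9, bit13=0)
  nb .##..: next=#  (t=0,i=2, bit12=1)
  nb .#.##: next=.  (t=2,i=9, bit11=0)
  nb .#.#.: next=#  (t=2,i=7, bit10=1)
  nb .#..#: next=#  (t=3,i=1, bit9=1)
  nb .#...: next=.  (t=0,i=6, bit8=0)
  nb ..###: next=#  (t=4,i=8, bit7=1)
  nb ..##.: next=#  (t=0,i=1, bit6=1)
  nb ..#.#: next=.  (t=2,i=6, bit5=0)
  nb ..#..: next=#  (t=0,i=5, bit4=1)
  nb ...##: next=#  (t=0,i=0, bit3=1)
  nb ...#.: next=#  (t=2,i=5, bit2=1)
  nb ....#: next=.  (t=0,i=10, bit1=0)
  nb .....: next=#  (t=0,i=8, bit0=1)
  bits 00101110101101000001011011011101 = 783554269

783554269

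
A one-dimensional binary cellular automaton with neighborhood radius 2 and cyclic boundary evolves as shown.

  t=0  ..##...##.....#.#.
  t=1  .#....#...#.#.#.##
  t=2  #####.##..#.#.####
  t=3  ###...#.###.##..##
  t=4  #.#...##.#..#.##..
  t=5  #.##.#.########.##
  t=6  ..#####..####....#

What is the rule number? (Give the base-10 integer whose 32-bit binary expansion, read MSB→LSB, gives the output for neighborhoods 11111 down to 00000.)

2524801850

  nb #####: next=#  (t=2,i=0, bit31=1)
  nb ####.: next=.  (t=2,i=3, bit30=0)
  nb ###.#: next=.  (t=2,i=4, bit29=0)
  nb ###..: next=#  (t=3,i=2, bit28=1)
  nb ##.##: next=.  (t=2,i=5, bit27=0)
  nb ##.#.: next=#  (t=1,i=0, bit26=1)
  nb ##..#: next=#  (t=2,i=8, bit25=1)
  nb ##...: next=.  (t=0,i=4, bit24=0)
  nb #.###: next=.  (t=2,i=14, bit23=0)
  nb #.##.: next=#  (t=1,i=16, bit22=1)
  nb #.#.#: next=#  (t=1,i=12, bit21=1)
  nb #.#..: next=#  (t=0,i=16, bit20=1)
  nb #..##: next=#  (t=3,i=15, bit19=1)
  nb #..#.: next=#  (t=2,i=9, bit18=1)
  nb #...#: next=.  (t=0,i=0, bit17=0)
  nb #....: next=#  (t=0,i=10, bit16=1)
  nb .####: next=.  (t=2,i=15, bit15=0)
  nb .###.: next=#  (t=3,i=9, bit14=1)
  nb .##.#: next=#  (t=1,i=17, bit13=1)
  nb .##..: next=.  (t=0,i=3, bit12=0)
  nb .#.##: next=#  (t=1,i=15, bit11=1)
  nb .#.#.: next=.  (t=0,i=15, bit10=0)
  nb .#..#: next=#  (t=4,i=10, bit9=1)
  nb .#...: next=#  (t=0,i=17, bit8=1)
  nb ..###: next=.  (t=3,i=16, bit7=0)
  nb ..##.: next=.  (t=0,i=2, bit6=0)
  nb ..#.#: next=#  (t=0,i=14, bit5=1)
  nb ..#..: next=#  (t=1,i=6, bit4=1)
  nb ...##: next=#  (t=0,i=1, bit3=1)
  nb ...#.: next=.  (t=0,i=13, bit2=0)
  nb ....#: next=#  (t=0,i=12, bit1=1)
  nb .....: next=.  (t=0,i=11, bit0=0)
  bits 10010110011111010110101100111010 = 2524801850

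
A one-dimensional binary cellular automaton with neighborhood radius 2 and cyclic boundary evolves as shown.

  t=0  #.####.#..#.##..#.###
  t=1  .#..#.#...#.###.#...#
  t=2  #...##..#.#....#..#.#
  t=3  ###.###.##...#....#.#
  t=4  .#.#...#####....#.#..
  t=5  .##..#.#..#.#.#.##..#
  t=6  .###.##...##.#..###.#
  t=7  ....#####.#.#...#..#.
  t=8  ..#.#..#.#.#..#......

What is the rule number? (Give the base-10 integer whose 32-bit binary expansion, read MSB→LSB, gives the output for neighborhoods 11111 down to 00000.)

  nb #####: next=.  (t=4,i=9, bit31=0)
  nb ####.: next=#  (t=0,i=4, bit30=1)
  nb ###.#: next=.  (t=0,i=0, bit29=0)
  nb ###..: next=.  (t=4,i=11, bit28=0)
  nb ##.##: next=#  (t=0,i=1, bit27=1)
  nb ##.#.: next=#  (t=0,i=6, bit26=1)
  nb ##..#: next=#  (t=0,i=14, bit25=1)
  nb ##...: next=#  (t=2,i=1, bit24=1)
  nb #.###: next=.  (t=0,i=2, bit23=0)
  nb #.##.: next=#  (t=0,i=12, bit22=1)
  nb #.#.#: next=.  (t=5,i=12, bit21=0)
  nb #.#..: next=.  (t=0,i=7, bit20=0)
  nb #..##: next=.  (t=6,i=15, bit19=0)
  nb #..#.: next=.  (t=0,i=9, bit18=0)
  nb #...#: next=#  (t=1,i=8, bit17=1)
  nb #....: next=.  (t=2,i=12, bit16=0)
  nb .####: next=.  (t=0,i=3, bit15=0)
  nb .###.: next=.  (t=1,i=13, bit14=0)
  nb .##.#: next=.  (t=6,i=11, bit13=0)
  nb .##..: next=#  (t=0,i=13, bit12=1)
  nb .#.##: next=.  (t=0,i=11, bit11=0)
  nb .#.#.: next=#  (t=1,i=0, bit10=1)
  nb .#..#: next=.  (t=0,i=8, bit9=0)
  nb .#...: next=.  (t=1,i=7, bit8=0)
  nb ..###: next=#  (t=4,i=7, bit7=1)
  nb ..##.: next=#  (t=2,i=4, bit6=1)
  nb ..#.#: next=#  (t=0,i=10, bit5=1)
  nb ..#..: next=.  (t=2,i=15, bit4=0)
  nb ...##: next=.  (t=2,i=3, bit3=0)
  nb ...#.: next=.  (t=1,i=9, bit2=0)
  nb ....#: next=#  (t=2,i=13, bit1=1)
  nb .....: next=.  (t=7,i=1, bit0=0)
  bits 01001111010000100001010011100010 = 1329730786

1329730786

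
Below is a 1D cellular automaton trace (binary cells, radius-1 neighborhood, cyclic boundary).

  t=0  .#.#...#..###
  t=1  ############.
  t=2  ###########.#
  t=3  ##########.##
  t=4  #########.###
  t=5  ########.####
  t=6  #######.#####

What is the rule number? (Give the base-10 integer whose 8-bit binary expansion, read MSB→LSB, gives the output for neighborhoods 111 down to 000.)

  nb ###: next=#  (t=0,i=11, bit7=1)
  nb ##.: next=.  (t=0,i=12, bit6=0)
  nb #.#: next=#  (t=0,i=0, bit5=1)
  nb #..: next=#  (t=0,i=4, bit4=1)
  nb .##: next=#  (t=0,i=10, bit3=1)
  nb .#.: next=#  (t=0,i=1, bit2=1)
  nb ..#: next=#  (t=0,i=6, bit1=1)
  nb ...: next=#  (t=0,i=5, bit0=1)
  bits 10111111 = 191

191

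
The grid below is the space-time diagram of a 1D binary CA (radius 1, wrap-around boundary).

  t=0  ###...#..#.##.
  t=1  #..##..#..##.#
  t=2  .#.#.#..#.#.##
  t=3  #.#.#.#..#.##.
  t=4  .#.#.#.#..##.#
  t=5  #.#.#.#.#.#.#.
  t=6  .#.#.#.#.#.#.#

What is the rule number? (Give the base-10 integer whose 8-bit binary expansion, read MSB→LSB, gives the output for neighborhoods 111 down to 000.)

57

  ### -> .   bit 7 = 0  t=0,i=1
  ##. -> .   bit 6 = 0  t=0,i=2
  #.# -> #   bit 5 = 1  t=0,i=10
  #.. -> #   bit 4 = 1  t=0,i=3
  .## -> #   bit 3 = 1  t=0,i=0
  .#. -> .   bit 2 = 0  t=0,i=6
  ..# -> .   bit 1 = 0  t=0,i=5
  ... -> #   bit 0 = 1  t=0,i=4
  bits 00111001 = 57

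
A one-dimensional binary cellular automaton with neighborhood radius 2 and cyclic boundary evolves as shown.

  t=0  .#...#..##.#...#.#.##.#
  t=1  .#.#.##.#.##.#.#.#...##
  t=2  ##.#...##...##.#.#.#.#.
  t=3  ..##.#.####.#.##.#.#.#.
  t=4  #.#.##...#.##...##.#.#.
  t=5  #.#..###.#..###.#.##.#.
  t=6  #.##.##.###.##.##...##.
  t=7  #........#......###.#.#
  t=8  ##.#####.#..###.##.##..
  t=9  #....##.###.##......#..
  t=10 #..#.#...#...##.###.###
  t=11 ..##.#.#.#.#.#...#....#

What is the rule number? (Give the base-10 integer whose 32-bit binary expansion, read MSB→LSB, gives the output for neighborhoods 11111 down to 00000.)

  [31] ##### => #  t=8,i=5
  [30] ####. => #  t=3,i=9
  [29] ###.# => .  t=3,i=10
  [28] ###.. => .  t=10,i=0
  [27] ##.## => .  t=6,i=4
  [26] ##.#. => #  t=0,i=10
  [25] ##..# => .  t=8,i=21
  [24] ##... => #  t=2,i=9
  [23] #.### => .  t=3,i=7
  [22] #.##. => .  t=0,i=19
  [21] #.#.# => #  t=0,i=17
  [20] #.#.. => #  t=0,i=1
  [19] #..## => .  t=0,i=7
  [18] #..#. => #  t=9,i=22
  [17] #...# => #  t=0,i=3
  [16] #.... => .  t=7,i=2
  [15] .#### => .  t=3,i=8
  [14] .###. => #  t=5,i=6
  [13] .##.# => .  t=0,i=9
  [12] .##.. => #  t=2,i=8
  [11] .#.## => .  t=0,i=18
  [10] .#.#. => .  t=0,i=0
  [9] .#..# => #  t=0,i=6
  [8] .#... => .  t=0,i=2
  [7] ..### => #  t=5,i=5
  [6] ..##. => #  t=0,i=8
  [5] ..#.# => #  t=0,i=15
  [4] ..#.. => #  t=0,i=5
  [3] ...## => .  t=1,i=20
  [2] ...#. => .  t=0,i=4
  [1] ....# => #  t=7,i=7
  [0] ..... => #  t=7,i=3
  bits 11000101001101100101001011110011 = 3308671731

3308671731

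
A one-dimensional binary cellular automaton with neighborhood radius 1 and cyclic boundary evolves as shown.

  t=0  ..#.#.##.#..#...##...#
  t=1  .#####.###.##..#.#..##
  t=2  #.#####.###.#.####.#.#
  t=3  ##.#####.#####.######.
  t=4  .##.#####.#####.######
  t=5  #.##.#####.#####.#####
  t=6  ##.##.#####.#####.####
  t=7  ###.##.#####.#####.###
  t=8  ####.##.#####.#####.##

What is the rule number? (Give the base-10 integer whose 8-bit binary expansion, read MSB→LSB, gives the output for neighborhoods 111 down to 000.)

230

  nb ###: next=#  (t=1,i=2, bit7=1)
  nb ##.: next=#  (t=0,i=7, bit6=1)
  nb #.#: next=#  (t=0,i=3, bit5=1)
  nb #..: next=.  (t=0,i=0, bit4=0)
  nb .##: next=.  (t=0,i=6, bit3=0)
  nb .#.: next=#  (t=0,i=2, bit2=1)
  nb ..#: next=#  (t=0,i=1, bit1=1)
  nb ...: next=.  (t=0,i=14, bit0=0)
  bits 11100110 = 230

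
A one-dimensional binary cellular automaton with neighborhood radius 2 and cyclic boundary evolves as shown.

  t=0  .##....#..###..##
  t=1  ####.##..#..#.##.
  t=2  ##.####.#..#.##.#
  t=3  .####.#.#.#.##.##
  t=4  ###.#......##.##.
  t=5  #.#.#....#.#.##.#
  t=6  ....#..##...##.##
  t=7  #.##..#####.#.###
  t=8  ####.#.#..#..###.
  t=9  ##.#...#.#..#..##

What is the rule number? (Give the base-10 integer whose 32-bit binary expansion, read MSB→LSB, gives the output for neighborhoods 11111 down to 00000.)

970889286

  nb #####: next=.  (t=7,i=8, bit31=0)
  nb ####.: next=.  (t=1,i=2, bit30=0)
  nb ###.#: next=#  (t=1,i=3, bit29=1)
  nb ###..: next=#  (t=0,i=12, bit28=1)
  nb ##.##: next=#  (t=0,i=0, bit27=1)
  nb ##.#.: next=.  (t=2,i=7, bit26=0)
  nb ##..#: next=.  (t=0,i=13, bit25=0)
  nb ##...: next=#  (t=0,i=3, bit24=1)
  nb #.###: next=#  (t=1,i=0, bit23=1)
  nb #.##.: next=#  (t=0,i=1, bit22=1)
  nb #.#.#: next=.  (t=3,i=6, bit21=0)
  nb #.#..: next=#  (t=2,i=8, bit20=1)
  nb #..##: next=#  (t=0,i=9, bit19=1)
  nb #..#.: next=#  (t=1,i=8, bit18=1)
  nb #...#: next=#  (t=6,i=10, bit17=1)
  nb #....: next=.  (t=0,i=4, bit16=0)
  nb .####: next=#  (t=1,i=1, bit15=1)
  nb .###.: next=.  (t=0,i=11, bit14=0)
  nb .##.#: next=.  (t=0,i=16, bit13=0)
  nb .##..: next=#  (t=0,i=2, bit12=1)
  nb .#.##: next=#  (t=1,i=13, bit11=1)
  nb .#.#.: next=.  (t=3,i=7, bit10=0)
  nb .#..#: next=.  (t=0,i=8, bit9=0)
  nb .#...: next=.  (t=4,i=5, bit8=0)
  nb ..###: next=.  (t=0,i=10, bit7=0)
  nb ..##.: next=#  (t=0,i=15, bit6=1)
  nb ..#.#: next=.  (t=1,i=12, bit5=0)
  nb ..#..: next=.  (t=0,i=7, bit4=0)
  nb ...##: next=.  (t=4,i=10, bit3=0)
  nb ...#.: next=#  (t=0,i=6, bit2=1)
  nb ....#: next=#  (t=0,i=5, bit1=1)
  nb .....: next=.  (t=4,i=7, bit0=0)
  bits 00111001110111101001100001000110 = 970889286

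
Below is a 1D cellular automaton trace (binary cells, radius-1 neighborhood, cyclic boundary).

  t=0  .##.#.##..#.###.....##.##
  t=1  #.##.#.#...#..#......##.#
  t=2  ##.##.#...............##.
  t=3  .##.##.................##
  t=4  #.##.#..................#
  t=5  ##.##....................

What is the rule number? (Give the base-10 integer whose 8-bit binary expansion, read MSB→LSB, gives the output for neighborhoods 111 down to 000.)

96

  ###|.  b7=0 t=0,i=13
  ##.|#  b6=1 t=0,i=2
  #.#|#  b5=1 t=0,i=0
  #..|.  b4=0 t=0,i=8
  .##|.  b3=0 t=0,i=1
  .#.|.  b2=0 t=0,i=4
  ..#|.  b1=0 t=0,i=9
  ...|.  b0=0 t=0,i=16
  bits 01100000 = 96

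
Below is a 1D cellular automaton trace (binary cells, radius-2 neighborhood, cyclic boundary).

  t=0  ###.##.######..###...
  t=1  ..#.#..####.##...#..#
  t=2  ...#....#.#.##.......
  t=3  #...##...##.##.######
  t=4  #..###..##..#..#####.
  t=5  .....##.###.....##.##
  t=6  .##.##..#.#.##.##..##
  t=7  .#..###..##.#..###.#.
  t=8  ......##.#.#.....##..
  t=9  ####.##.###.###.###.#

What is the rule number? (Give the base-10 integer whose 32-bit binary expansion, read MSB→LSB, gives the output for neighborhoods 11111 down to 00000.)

  [31] ##### => #  t=0,i=9
  [30] ####. => .  t=0,i=11
  [29] ###.# => #  t=0,i=2
  [28] ###.. => #  t=0,i=12
  [27] ##.## => .  t=0,i=3
  [26] ##.#. => #  t=4,i=20
  [25] ##..# => #  t=0,i=13
  [24] ##... => .  t=0,i=18
  [23] #.### => #  t=0,i=7
  [22] #.##. => #  t=0,i=4
  [21] #.#.# => #  t=2,i=10
  [20] #.#.. => .  t=1,i=4
  [19] #..## => .  t=0,i=14
  [18] #..#. => .  t=1,i=1
  [17] #...# => .  t=0,i=19
  [16] #.... => #  t=2,i=5
  [15] .#### => #  t=0,i=8
  [14] .###. => .  t=0,i=1
  [13] .##.# => .  t=0,i=5
  [12] .##.. => #  t=1,i=13
  [11] .#.## => .  t=2,i=11
  [10] .#.#. => #  t=1,i=3
  [9] .#..# => .  t=1,i=0
  [8] .#... => #  t=2,i=4
  [7] ..### => .  t=0,i=0
  [6] ..##. => #  t=3,i=4
  [5] ..#.# => .  t=1,i=2
  [4] ..#.. => .  t=1,i=17
  [3] ...## => #  t=0,i=20
  [2] ...#. => .  t=1,i=16
  [1] ....# => .  t=2,i=1
  [0] ..... => #  t=2,i=0
  bits 10110110111000011001010101001001 = 3068237129

3068237129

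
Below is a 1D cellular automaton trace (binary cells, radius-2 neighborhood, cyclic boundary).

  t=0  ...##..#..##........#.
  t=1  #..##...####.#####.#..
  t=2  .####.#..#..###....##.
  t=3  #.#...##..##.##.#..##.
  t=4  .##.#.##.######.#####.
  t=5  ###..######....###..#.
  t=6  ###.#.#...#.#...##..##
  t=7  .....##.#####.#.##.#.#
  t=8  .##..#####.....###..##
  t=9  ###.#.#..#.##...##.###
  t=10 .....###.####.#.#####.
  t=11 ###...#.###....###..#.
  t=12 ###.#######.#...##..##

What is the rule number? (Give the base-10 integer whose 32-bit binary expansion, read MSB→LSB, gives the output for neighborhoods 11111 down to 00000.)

  #####|.  b31=0 t=1,i=15
  ####.|.  b30=0 t=1,i=10
  ###.#|.  b29=0 t=1,i=11
  ###..|#  b28=1 t=2,i=14
  ##.##|#  b27=1 t=1,i=12
  ##.#.|.  b26=0 t=1,i=18
  ##..#|.  b25=0 t=0,i=5
  ##...|.  b24=0 t=0,i=12
  #.###|#  b23=1 t=1,i=13
  #.##.|#  b22=1 t=3,i=13
  #.#.#|.  b21=0 t=3,i=0
  #.#..|#  b20=1 t=1,i=19
  #..##|#  b19=1 t=0,i=9
  #..#.|.  b18=0 t=0,i=6
  #...#|#  b17=1 t=1,i=6
  #....|#  b16=1 t=0,i=0
  .####|#  b15=1 t=1,i=9
  .###.|#  b14=1 t=2,i=13
  .##.#|#  b13=1 t=3,i=11
  .##..|#  b12=1 t=0,i=4
  .#.##|#  b11=1 t=4,i=5
  .#.#.|#  b10=1 t=3,i=1
  .#..#|#  b9=1 t=0,i=8
  .#...|.  b8=0 t=0,i=21
  ..###|.  b7=0 t=1,i=8
  ..##.|#  b6=1 t=0,i=3
  ..#.#|#  b5=1 t=5,i=20
  ..#..|.  b4=0 t=0,i=7
  ...##|.  b3=0 t=0,i=2
  ...#.|#  b2=1 t=0,i=19
  ....#|.  b1=0 t=0,i=1
  .....|#  b0=1 t=0,i=14
  bits 00011000110110111111111001100101 = 417070693

417070693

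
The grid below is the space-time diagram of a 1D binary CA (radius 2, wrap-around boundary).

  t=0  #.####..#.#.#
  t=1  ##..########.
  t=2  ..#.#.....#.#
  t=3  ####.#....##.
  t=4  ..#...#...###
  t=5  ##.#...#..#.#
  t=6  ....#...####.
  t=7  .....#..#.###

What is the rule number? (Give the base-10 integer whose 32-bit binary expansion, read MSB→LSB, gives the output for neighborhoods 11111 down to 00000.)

1529098208

  [31] ##### => .  t=1,i=6
  [30] ####. => #  t=0,i=4
  [29] ###.# => .  t=1,i=11
  [28] ###.. => #  t=0,i=5
  [27] ##.## => #  t=0,i=1
  [26] ##.#. => .  t=3,i=4
  [25] ##..# => #  t=0,i=6
  [24] ##... => #  t=6,i=12
  [23] #.### => .  t=0,i=2
  [22] #.##. => .  t=0,i=12
  [21] #.#.# => #  t=0,i=10
  [20] #.#.. => .  t=2,i=4
  [19] #..## => .  t=1,i=3
  [18] #..#. => #  t=0,i=7
  [17] #...# => .  t=4,i=4
  [16] #.... => .  t=2,i=6
  [15] .#### => .  t=0,i=3
  [14] .###. => .  t=4,i=11
  [13] .##.# => #  t=0,i=0
  [12] .##.. => .  t=1,i=1
  [11] .#.## => #  t=0,i=11
  [10] .#.#. => #  t=0,i=9
  [9] .#..# => #  t=2,i=0
  [8] .#... => #  t=2,i=5
  [7] ..### => #  t=1,i=4
  [6] ..##. => #  t=3,i=10
  [5] ..#.# => #  t=0,i=8
  [4] ..#.. => .  t=4,i=2
  [3] ...## => .  t=3,i=9
  [2] ...#. => .  t=2,i=9
  [1] ....# => .  t=2,i=8
  [0] ..... => .  t=2,i=7
  bits 01011011001001000010111111100000 = 1529098208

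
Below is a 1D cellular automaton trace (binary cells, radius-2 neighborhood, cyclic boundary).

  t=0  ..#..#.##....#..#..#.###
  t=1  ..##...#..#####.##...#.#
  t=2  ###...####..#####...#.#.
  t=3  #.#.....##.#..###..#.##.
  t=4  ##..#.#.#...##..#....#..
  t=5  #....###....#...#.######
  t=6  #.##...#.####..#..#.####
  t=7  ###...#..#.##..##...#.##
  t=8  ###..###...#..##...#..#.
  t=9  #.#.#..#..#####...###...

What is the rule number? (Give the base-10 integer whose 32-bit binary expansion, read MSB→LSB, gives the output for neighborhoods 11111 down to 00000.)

4176021078

  #####|#  b31=1 t=1,i=12
  ####.|#  b30=1 t=1,i=13
  ###.#|#  b29=1 t=1,i=14
  ###..|#  b28=1 t=0,i=23
  ##.##|#  b27=1 t=1,i=15
  ##.#.|.  b26=0 t=3,i=10
  ##..#|.  b25=0 t=0,i=0
  ##...|.  b24=0 t=0,i=9
  #.###|#  b23=1 t=0,i=21
  #.##.|#  b22=1 t=0,i=7
  #.#.#|#  b21=1 t=2,i=22
  #.#..|.  b20=0 t=1,i=23
  #..##|#  b19=1 t=1,i=1
  #..#.|.  b18=0 t=0,i=1
  #...#|.  b17=0 t=1,i=5
  #....|#  b16=1 t=0,i=10
  .####|.  b15=0 t=1,i=11
  .###.|.  b14=0 t=0,i=22
  .##.#|.  b13=0 t=3,i=9
  .##..|.  b12=0 t=0,i=8
  .#.##|.  b11=0 t=0,i=6
  .#.#.|#  b10=1 t=1,i=22
  .#..#|#  b9=1 t=0,i=3
  .#...|.  b8=0 t=3,i=3
  ..###|.  b7=0 t=1,i=10
  ..##.|#  b6=1 t=1,i=2
  ..#.#|.  b5=0 t=0,i=5
  ..#..|#  b4=1 t=0,i=2
  ...##|.  b3=0 t=2,i=5
  ...#.|#  b2=1 t=0,i=12
  ....#|#  b1=1 t=0,i=11
  .....|.  b0=0 t=3,i=5
  bits 11111000111010010000011001010110 = 4176021078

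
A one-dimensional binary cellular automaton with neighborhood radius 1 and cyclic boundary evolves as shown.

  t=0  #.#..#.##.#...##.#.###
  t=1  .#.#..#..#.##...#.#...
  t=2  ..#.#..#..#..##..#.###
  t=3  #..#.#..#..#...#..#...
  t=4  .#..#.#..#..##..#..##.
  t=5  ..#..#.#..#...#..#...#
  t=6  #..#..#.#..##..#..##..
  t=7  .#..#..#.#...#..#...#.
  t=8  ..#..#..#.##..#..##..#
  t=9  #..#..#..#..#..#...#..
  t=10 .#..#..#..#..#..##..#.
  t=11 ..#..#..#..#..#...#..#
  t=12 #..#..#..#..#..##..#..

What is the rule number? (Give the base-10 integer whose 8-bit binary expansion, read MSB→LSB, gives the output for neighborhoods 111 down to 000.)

  ###|.  b7=0 t=0,i=20
  ##.|.  b6=0 t=0,i=0
  #.#|#  b5=1 t=0,i=1
  #..|#  b4=1 t=0,i=3
  .##|.  b3=0 t=0,i=7
  .#.|.  b2=0 t=0,i=2
  ..#|.  b1=0 t=0,i=4
  ...|#  b0=1 t=0,i=12
  bits 00110001 = 49

49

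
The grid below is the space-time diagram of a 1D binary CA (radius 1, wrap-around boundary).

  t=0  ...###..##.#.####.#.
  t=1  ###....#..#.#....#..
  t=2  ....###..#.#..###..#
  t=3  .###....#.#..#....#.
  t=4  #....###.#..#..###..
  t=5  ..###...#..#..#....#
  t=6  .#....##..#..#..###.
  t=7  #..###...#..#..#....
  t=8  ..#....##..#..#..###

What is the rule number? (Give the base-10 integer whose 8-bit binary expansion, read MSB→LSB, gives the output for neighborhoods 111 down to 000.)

  nb ###: next=.  (t=0,i=4, bit7=0)
  nb ##.: next=.  (t=0,i=5, bit6=0)
  nb #.#: next=#  (t=0,i=10, bit5=1)
  nb #..: next=.  (t=0,i=6, bit4=0)
  nb .##: next=.  (t=0,i=3, bit3=0)
  nb .#.: next=.  (t=0,i=11, bit2=0)
  nb ..#: next=#  (t=0,i=2, bit1=1)
  nb ...: next=#  (t=0,i=0, bit0=1)
  bits 00100011 = 35

35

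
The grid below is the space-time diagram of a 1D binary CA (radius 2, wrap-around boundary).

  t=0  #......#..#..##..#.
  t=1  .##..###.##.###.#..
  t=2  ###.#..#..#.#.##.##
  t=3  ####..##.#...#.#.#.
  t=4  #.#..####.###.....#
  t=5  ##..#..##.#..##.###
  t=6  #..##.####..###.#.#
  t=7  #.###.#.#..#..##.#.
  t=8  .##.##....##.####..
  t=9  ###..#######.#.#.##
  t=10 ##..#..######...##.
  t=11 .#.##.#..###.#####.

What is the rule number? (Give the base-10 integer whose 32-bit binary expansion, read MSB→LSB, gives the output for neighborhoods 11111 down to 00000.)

  #####|#  b31=1 t=2,i=0
  ####.|#  b30=1 t=2,i=1
  ###.#|#  b29=1 t=1,i=7
  ###..|.  b28=0 t=3,i=3
  ##.##|.  b27=0 t=1,i=8
  ##.#.|#  b26=1 t=1,i=15
  ##..#|.  b25=0 t=0,i=15
  ##...|#  b24=1 t=4,i=13
  #.###|#  b23=1 t=1,i=12
  #.##.|.  b22=0 t=1,i=9
  #.#.#|.  b21=0 t=2,i=12
  #.#..|.  b20=0 t=0,i=0
  #..##|#  b19=1 t=0,i=12
  #..#.|#  b18=1 t=0,i=9
  #...#|#  b17=1 t=1,i=18
  #....|#  b16=1 t=0,i=2
  .####|.  b15=0 t=2,i=18
  .###.|.  b14=0 t=1,i=6
  .##.#|#  b13=1 t=1,i=10
  .##..|#  b12=1 t=0,i=14
  .#.##|#  b11=1 t=2,i=13
  .#.#.|.  b10=0 t=0,i=18
  .#..#|.  b9=0 t=0,i=8
  .#...|#  b8=1 t=0,i=1
  ..###|.  b7=0 t=1,i=5
  ..##.|#  b6=1 t=0,i=13
  ..#.#|.  b5=0 t=0,i=17
  ..#..|#  b4=1 t=0,i=7
  ...##|#  b3=1 t=1,i=0
  ...#.|#  b2=1 t=0,i=6
  ....#|#  b1=1 t=0,i=5
  .....|.  b0=0 t=0,i=3
  bits 11100101100011110011100101011110 = 3851368798

3851368798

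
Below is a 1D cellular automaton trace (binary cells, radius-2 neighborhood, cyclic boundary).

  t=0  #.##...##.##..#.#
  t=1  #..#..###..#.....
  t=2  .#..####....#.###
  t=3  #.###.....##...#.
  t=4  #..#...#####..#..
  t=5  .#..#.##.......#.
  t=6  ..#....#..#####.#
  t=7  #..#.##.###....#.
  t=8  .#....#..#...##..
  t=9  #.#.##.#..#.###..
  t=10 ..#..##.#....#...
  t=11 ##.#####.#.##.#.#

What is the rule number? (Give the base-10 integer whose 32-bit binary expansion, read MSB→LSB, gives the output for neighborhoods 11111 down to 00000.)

69759951

  nb #####: next=.  (t=4,i=9, bit31=0)
  nb ####.: next=.  (t=2,i=6, bit30=0)
  nb ###.#: next=.  (t=2,i=16, bit29=0)
  nb ###..: next=.  (t=1,i=8, bit28=0)
  nb ##.##: next=.  (t=0,i=1, bit27=0)
  nb ##.#.: next=#  (t=2,i=0, bit26=1)
  nb ##..#: next=.  (t=0,i=12, bit25=0)
  nb ##...: next=.  (t=0,i=4, bit24=0)
  nb #.###: next=.  (t=2,i=14, bit23=0)
  nb #.##.: next=.  (t=0,i=2, bit22=0)
  nb #.#.#: next=#  (t=3,i=0, bit21=1)
  nb #.#..: next=.  (t=2,i=1, bit20=0)
  nb #..##: next=#  (t=1,i=5, bit19=1)
  nb #..#.: next=.  (t=0,i=13, bit18=0)
  nb #...#: next=.  (t=0,i=5, bit17=0)
  nb #....: next=.  (t=1,i=13, bit16=0)
  nb .####: next=.  (t=2,i=5, bit15=0)
  nb .###.: next=#  (t=1,i=7, bit14=1)
  nb .##.#: next=#  (t=0,i=0, bit13=1)
  nb .##..: next=#  (t=0,i=3, bit12=1)
  nb .#.##: next=.  (t=0,i=15, bit11=0)
  nb .#.#.: next=.  (t=3,i=16, bit10=0)
  nb .#..#: next=#  (t=1,i=1, bit9=1)
  nb .#...: next=#  (t=1,i=12, bit8=1)
  nb ..###: next=#  (t=1,i=6, bit7=1)
  nb ..##.: next=#  (t=0,i=7, bit6=1)
  nb ..#.#: next=.  (t=0,i=14, bit5=0)
  nb ..#..: next=.  (t=1,i=0, bit4=0)
  nb ...##: next=#  (t=0,i=6, bit3=1)
  nb ...#.: next=#  (t=1,i=16, bit2=1)
  nb ....#: next=#  (t=1,i=15, bit1=1)
  nb .....: next=#  (t=1,i=14, bit0=1)
  bits 00000100001010000111001111001111 = 69759951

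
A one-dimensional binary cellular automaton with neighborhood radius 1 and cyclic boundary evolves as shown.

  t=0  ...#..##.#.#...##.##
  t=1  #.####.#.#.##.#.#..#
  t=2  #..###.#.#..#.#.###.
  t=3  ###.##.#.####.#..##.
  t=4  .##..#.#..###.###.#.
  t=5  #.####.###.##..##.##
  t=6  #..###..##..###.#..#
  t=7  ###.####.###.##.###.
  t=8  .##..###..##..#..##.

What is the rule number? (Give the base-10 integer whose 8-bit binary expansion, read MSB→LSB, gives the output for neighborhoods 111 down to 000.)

  ### -> #   bit 7 = 1  t=1,i=3
  ##. -> #   bit 6 = 1  t=0,i=7
  #.# -> .   bit 5 = 0  t=0,i=8
  #.. -> #   bit 4 = 1  t=0,i=0
  .## -> .   bit 3 = 0  t=0,i=6
  .#. -> #   bit 2 = 1  t=0,i=3
  ..# -> #   bit 1 = 1  t=0,i=2
  ... -> .   bit 0 = 0  t=0,i=1
  bits 11010110 = 214

214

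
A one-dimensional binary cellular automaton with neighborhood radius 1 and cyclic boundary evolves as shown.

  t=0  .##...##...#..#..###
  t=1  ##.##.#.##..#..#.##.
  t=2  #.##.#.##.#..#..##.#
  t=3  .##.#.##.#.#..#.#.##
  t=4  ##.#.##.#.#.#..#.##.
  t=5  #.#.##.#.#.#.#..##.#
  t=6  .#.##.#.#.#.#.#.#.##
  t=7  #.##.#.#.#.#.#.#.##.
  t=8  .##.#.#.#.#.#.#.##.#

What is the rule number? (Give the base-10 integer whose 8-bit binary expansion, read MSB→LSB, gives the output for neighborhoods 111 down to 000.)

185

  ###|#  b7=1 t=0,i=18
  ##.|.  b6=0 t=0,i=2
  #.#|#  b5=1 t=0,i=0
  #..|#  b4=1 t=0,i=3
  .##|#  b3=1 t=0,i=1
  .#.|.  b2=0 t=0,i=11
  ..#|.  b1=0 t=0,i=5
  ...|#  b0=1 t=0,i=4
  bits 10111001 = 185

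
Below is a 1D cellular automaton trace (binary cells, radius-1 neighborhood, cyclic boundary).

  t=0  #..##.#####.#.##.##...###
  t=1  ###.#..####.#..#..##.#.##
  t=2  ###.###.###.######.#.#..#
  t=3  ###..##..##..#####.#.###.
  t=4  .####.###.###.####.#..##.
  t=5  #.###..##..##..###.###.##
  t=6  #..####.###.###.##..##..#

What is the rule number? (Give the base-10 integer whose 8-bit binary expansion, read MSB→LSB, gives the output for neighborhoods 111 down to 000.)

  ### -> #   bit 7 = 1  t=0,i=7
  ##. -> #   bit 6 = 1  t=0,i=0
  #.# -> .   bit 5 = 0  t=0,i=5
  #.. -> #   bit 4 = 1  t=0,i=1
  .## -> .   bit 3 = 0  t=0,i=3
  .#. -> #   bit 2 = 1  t=0,i=12
  ..# -> #   bit 1 = 1  t=0,i=2
  ... -> .   bit 0 = 0  t=0,i=20
  bits 11010110 = 214

214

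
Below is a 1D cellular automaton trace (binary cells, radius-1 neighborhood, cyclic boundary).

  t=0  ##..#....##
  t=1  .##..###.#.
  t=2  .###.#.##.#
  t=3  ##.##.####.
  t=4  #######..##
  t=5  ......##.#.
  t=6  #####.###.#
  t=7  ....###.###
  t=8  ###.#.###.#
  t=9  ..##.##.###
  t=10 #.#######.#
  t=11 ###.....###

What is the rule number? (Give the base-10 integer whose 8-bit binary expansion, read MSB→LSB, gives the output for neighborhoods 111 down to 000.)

  nb ###: next=.  (t=0,i=0, bit7=0)
  nb ##.: next=#  (t=0,i=1, bit6=1)
  nb #.#: next=#  (t=1,i=8, bit5=1)
  nb #..: next=#  (t=0,i=2, bit4=1)
  nb .##: next=#  (t=0,i=9, bit3=1)
  nb .#.: next=.  (t=0,i=4, bit2=0)
  nb ..#: next=.  (t=0,i=3, bit1=0)
  nb ...: next=#  (t=0,i=6, bit0=1)
  bits 01111001 = 121

121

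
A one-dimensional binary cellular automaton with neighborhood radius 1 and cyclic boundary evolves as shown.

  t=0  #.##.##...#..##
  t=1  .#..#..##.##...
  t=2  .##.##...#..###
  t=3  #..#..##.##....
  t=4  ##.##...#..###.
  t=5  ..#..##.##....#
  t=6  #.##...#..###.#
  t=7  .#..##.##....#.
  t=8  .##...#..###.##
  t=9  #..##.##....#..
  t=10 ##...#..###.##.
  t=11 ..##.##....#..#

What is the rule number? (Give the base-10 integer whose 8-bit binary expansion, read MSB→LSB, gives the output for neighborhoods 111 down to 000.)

  [7] ### => .  t=0,i=14
  [6] ##. => .  t=0,i=0
  [5] #.# => #  t=0,i=1
  [4] #.. => #  t=0,i=7
  [3] .## => .  t=0,i=2
  [2] .#. => #  t=0,i=10
  [1] ..# => .  t=0,i=9
  [0] ... => #  t=0,i=8
  bits 00110101 = 53

53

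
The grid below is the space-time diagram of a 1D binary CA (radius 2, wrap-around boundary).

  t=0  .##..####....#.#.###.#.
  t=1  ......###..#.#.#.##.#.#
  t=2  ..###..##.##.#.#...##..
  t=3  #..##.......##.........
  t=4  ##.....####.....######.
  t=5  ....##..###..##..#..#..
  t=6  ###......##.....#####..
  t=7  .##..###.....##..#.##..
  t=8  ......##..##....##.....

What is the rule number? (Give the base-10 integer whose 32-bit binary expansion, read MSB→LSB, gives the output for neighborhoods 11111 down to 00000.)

  nb #####: next=.  (t=4,i=18, bit31=0)
  nb ####.: next=#  (t=0,i=7, bit30=1)
  nb ###.#: next=.  (t=0,i=19, bit29=0)
  nb ###..: next=#  (t=0,i=8, bit28=1)
  nb ##.##: next=.  (t=2,i=9, bit27=0)
  nb ##.#.: next=#  (t=0,i=20, bit26=1)
  nb ##..#: next=.  (t=0,i=3, bit25=0)
  nb ##...: next=.  (t=0,i=9, bit24=0)
  nb #.###: next=#  (t=0,i=17, bit23=1)
  nb #.##.: next=.  (t=1,i=17, bit22=0)
  nb #.#.#: next=#  (t=0,i=15, bit21=1)
  nb #.#..: next=.  (t=0,i=21, bit20=0)
  nb #..##: next=.  (t=0,i=0, bit19=0)
  nb #..#.: next=#  (t=1,i=10, bit18=1)
  nb #...#: next=.  (t=2,i=17, bit17=0)
  nb #....: next=.  (t=0,i=10, bit16=0)
  nb .####: next=#  (t=0,i=6, bit15=1)
  nb .###.: next=#  (t=0,i=18, bit14=1)
  nb .##.#: next=.  (t=1,i=18, bit13=0)
  nb .##..: next=.  (t=0,i=2, bit12=0)
  nb .#.##: next=.  (t=0,i=16, bit11=0)
  nb .#.#.: next=.  (t=0,i=14, bit10=0)
  nb .#..#: next=#  (t=0,i=22, bit9=1)
  nb .#...: next=.  (t=1,i=0, bit8=0)
  nb ..###: next=.  (t=0,i=5, bit7=0)
  nb ..##.: next=.  (t=0,i=1, bit6=0)
  nb ..#.#: next=#  (t=0,i=13, bit5=1)
  nb ..#..: next=#  (t=3,i=0, bit4=1)
  nb ...##: next=.  (t=1,i=5, bit3=0)
  nb ...#.: next=.  (t=0,i=12, bit2=0)
  nb ....#: next=#  (t=0,i=11, bit1=1)
  nb .....: next=#  (t=1,i=2, bit0=1)
  bits 01010100101001001100001000110011 = 1420083763

1420083763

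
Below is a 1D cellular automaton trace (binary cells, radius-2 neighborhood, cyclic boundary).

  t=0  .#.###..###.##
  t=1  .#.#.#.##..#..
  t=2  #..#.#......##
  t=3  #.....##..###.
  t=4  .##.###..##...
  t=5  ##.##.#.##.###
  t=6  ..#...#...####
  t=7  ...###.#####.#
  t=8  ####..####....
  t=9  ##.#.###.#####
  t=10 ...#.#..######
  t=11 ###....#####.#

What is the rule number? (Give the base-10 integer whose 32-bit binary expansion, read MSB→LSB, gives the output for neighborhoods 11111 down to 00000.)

2578153934

  nb #####: next=#  (t=5,i=13, bit31=1)
  nb ####.: next=.  (t=5,i=0, bit30=0)
  nb ###.#: next=.  (t=0,i=10, bit29=0)
  nb ###..: next=#  (t=0,i=5, bit28=1)
  nb ##.##: next=#  (t=0,i=11, bit27=1)
  nb ##.#.: next=.  (t=0,i=0, bit26=0)
  nb ##..#: next=.  (t=0,i=6, bit25=0)
  nb ##...: next=#  (t=4,i=11, bit24=1)
  nb #.###: next=#  (t=0,i=3, bit23=1)
  nb #.##.: next=.  (t=0,i=12, bit22=0)
  nb #.#.#: next=#  (t=0,i=1, bit21=1)
  nb #.#..: next=.  (t=2,i=5, bit20=0)
  nb #..##: next=#  (t=0,i=7, bit19=1)
  nb #..#.: next=.  (t=1,i=10, bit18=0)
  nb #...#: next=#  (t=1,i=13, bit17=1)
  nb #....: next=#  (t=2,i=7, bit16=1)
  nb .####: next=#  (t=5,i=12, bit15=1)
  nb .###.: next=.  (t=0,i=4, bit14=0)
  nb .##.#: next=.  (t=0,i=13, bit13=0)
  nb .##..: next=.  (t=1,i=8, bit12=0)
  nb .#.##: next=.  (t=0,i=2, bit11=0)
  nb .#.#.: next=.  (t=1,i=2, bit10=0)
  nb .#..#: next=.  (t=10,i=6, bit9=0)
  nb .#...: next=#  (t=1,i=12, bit8=1)
  nb ..###: next=#  (t=0,i=8, bit7=1)
  nb ..##.: next=#  (t=3,i=6, bit6=1)
  nb ..#.#: next=.  (t=1,i=1, bit5=0)
  nb ..#..: next=.  (t=1,i=11, bit4=0)
  nb ...##: next=#  (t=2,i=11, bit3=1)
  nb ...#.: next=#  (t=1,i=0, bit2=1)
  nb ....#: next=#  (t=2,i=10, bit1=1)
  nb .....: next=.  (t=2,i=8, bit0=0)
  bits 10011001101010111000000111001110 = 2578153934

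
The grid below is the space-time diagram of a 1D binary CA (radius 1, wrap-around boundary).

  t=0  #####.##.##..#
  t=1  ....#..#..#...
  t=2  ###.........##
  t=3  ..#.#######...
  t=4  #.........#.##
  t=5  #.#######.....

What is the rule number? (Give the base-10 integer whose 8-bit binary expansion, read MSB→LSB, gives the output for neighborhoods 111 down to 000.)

  [7] ### => .  t=0,i=0
  [6] ##. => #  t=0,i=4
  [5] #.# => .  t=0,i=5
  [4] #.. => .  t=0,i=11
  [3] .## => .  t=0,i=6
  [2] .#. => .  t=1,i=4
  [1] ..# => .  t=0,i=12
  [0] ... => #  t=1,i=0
  bits 01000001 = 65

65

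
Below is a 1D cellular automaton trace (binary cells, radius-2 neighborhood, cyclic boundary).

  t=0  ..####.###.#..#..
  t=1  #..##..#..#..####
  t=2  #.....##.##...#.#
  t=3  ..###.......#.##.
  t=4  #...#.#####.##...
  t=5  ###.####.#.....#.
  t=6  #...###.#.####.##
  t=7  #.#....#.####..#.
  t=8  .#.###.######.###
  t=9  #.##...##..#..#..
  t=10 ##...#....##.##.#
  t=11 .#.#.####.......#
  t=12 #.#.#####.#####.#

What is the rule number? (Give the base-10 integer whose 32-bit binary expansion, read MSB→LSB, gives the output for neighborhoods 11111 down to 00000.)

  [31] ##### => .  t=1,i=15
  [30] ####. => #  t=0,i=4
  [29] ###.# => .  t=0,i=5
  [28] ###.. => #  t=1,i=0
  [27] ##.## => .  t=0,i=6
  [26] ##.#. => #  t=0,i=10
  [25] ##..# => .  t=1,i=1
  [24] ##... => .  t=2,i=1
  [23] #.### => #  t=0,i=7
  [22] #.##. => .  t=2,i=9
  [21] #.#.# => .  t=6,i=8
  [20] #.#.. => .  t=0,i=11
  [19] #..## => .  t=1,i=2
  [18] #..#. => #  t=0,i=13
  [17] #...# => #  t=2,i=12
  [16] #.... => #  t=0,i=16
  [15] .#### => #  t=0,i=3
  [14] .###. => .  t=0,i=8
  [13] .##.# => .  t=2,i=7
  [12] .##.. => .  t=1,i=4
  [11] .#.## => #  t=2,i=15
  [10] .#.#. => #  t=7,i=1
  [9] .#..# => .  t=0,i=12
  [8] .#... => #  t=0,i=15
  [7] ..### => .  t=0,i=2
  [6] ..##. => .  t=1,i=3
  [5] ..#.# => #  t=2,i=14
  [4] ..#.. => #  t=0,i=14
  [3] ...## => .  t=0,i=1
  [2] ...#. => .  t=2,i=13
  [1] ....# => #  t=0,i=0
  [0] ..... => #  t=2,i=3
  bits 01010100100001111000110100110011 = 1418169651

1418169651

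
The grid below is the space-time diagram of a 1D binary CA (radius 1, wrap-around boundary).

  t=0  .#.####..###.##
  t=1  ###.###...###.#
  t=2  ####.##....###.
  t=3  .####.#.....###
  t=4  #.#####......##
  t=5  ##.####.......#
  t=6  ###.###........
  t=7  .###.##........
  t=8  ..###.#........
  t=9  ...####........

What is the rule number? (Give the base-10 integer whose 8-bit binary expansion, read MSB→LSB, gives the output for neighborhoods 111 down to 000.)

  ###|#  b7=1 t=0,i=4
  ##.|#  b6=1 t=0,i=6
  #.#|#  b5=1 t=0,i=0
  #..|.  b4=0 t=0,i=7
  .##|.  b3=0 t=0,i=3
  .#.|#  b2=1 t=0,i=1
  ..#|.  b1=0 t=0,i=8
  ...|.  b0=0 t=1,i=8
  bits 11100100 = 228

228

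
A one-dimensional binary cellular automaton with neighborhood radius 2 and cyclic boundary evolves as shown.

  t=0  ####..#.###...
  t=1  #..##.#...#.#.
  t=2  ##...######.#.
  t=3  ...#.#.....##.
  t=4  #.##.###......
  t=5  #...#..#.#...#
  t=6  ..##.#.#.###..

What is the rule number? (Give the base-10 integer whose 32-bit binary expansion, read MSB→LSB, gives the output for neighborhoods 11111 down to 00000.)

506659748

  #####|.  b31=0 t=2,i=7
  ####.|.  b30=0 t=0,i=2
  ###.#|.  b29=0 t=2,i=10
  ###..|#  b28=1 t=0,i=3
  ##.##|#  b27=1 t=4,i=4
  ##.#.|#  b26=1 t=1,i=5
  ##..#|#  b25=1 t=0,i=4
  ##...|.  b24=0 t=0,i=11
  #.###|.  b23=0 t=0,i=8
  #.##.|.  b22=0 t=2,i=0
  #.#.#|#  b21=1 t=1,i=12
  #.#..|#  b20=1 t=1,i=0
  #..##|.  b19=0 t=1,i=2
  #..#.|.  b18=0 t=0,i=5
  #...#|#  b17=1 t=0,i=12
  #....|#  b16=1 t=3,i=0
  .####|.  b15=0 t=0,i=1
  .###.|.  b14=0 t=0,i=9
  .##.#|.  b13=0 t=1,i=4
  .##..|.  b12=0 t=2,i=1
  .#.##|.  b11=0 t=0,i=7
  .#.#.|.  b10=0 t=1,i=11
  .#..#|#  b9=1 t=1,i=1
  .#...|#  b8=1 t=1,i=7
  ..###|#  b7=1 t=0,i=0
  ..##.|.  b6=0 t=1,i=3
  ..#.#|#  b5=1 t=0,i=6
  ..#..|.  b4=0 t=5,i=4
  ...##|.  b3=0 t=0,i=13
  ...#.|#  b2=1 t=1,i=9
  ....#|.  b1=0 t=3,i=1
  .....|.  b0=0 t=3,i=8
  bits 00011110001100110000001110100100 = 506659748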